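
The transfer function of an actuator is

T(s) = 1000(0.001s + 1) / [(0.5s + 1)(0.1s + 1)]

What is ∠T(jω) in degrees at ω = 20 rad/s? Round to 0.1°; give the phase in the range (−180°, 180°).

At ω = 20 rad/s:
zero (1 + j20·0.001) = 1 + j0.02 → |·| ≈ 1.0002, ∠ ≈ 1.15°
pole (1 + j20·0.5) = 1 + j10 → |·| ≈ 10.05, ∠ ≈ 84.29°
pole (1 + j20·0.1) = 1 + j2 → |·| ≈ 2.2361, ∠ ≈ 63.43°
∠T = (1.15°) − (84.29° + 63.43°) = -146.57°

-146.6°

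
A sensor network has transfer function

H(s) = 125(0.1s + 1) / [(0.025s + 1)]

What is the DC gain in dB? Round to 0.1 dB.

H(0) = 125 · 1 / 1 = 125
20 log₁₀(125) ≈ 41.94 dB

41.9 dB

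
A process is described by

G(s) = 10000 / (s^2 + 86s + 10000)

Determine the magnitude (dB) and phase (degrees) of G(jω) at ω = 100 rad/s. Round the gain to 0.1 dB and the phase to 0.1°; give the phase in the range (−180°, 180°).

1.3 dB, -90.0°

At s = jω = j100:
quadratic: (j100)² + 86·j100 + 10000 = 0 + j8600 → |·| ≈ 8600, ∠ ≈ 90.00°
|G| = 10000 / 8600 ≈ 1.1628
Gain = 20 log₁₀(1.1628) ≈ 1.31 dB
∠G = 0.00° − 90.00° = -90.00°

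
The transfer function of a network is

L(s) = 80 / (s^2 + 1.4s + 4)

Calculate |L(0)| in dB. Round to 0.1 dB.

L(0) = 80 / 4 = 20
20 log₁₀(20) ≈ 26.02 dB

26.0 dB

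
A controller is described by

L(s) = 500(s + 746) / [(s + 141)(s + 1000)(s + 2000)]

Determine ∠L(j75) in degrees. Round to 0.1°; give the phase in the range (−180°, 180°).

At s = jω = j75:
zero (s+746): 746 + j75 → |·| = √(746²+75²) = √562141 ≈ 749.76, ∠ = arctan(75/746) ≈ 5.74°
pole (s+141): 141 + j75 → |·| = √(141²+75²) = √25506 ≈ 159.71, ∠ = arctan(75/141) ≈ 28.01°
pole (s+1000): 1000 + j75 → |·| = √(1000²+75²) = √1005625 ≈ 1002.8, ∠ = arctan(75/1000) ≈ 4.29°
pole (s+2000): 2000 + j75 → |·| = √(2000²+75²) = √4005625 ≈ 2001.4, ∠ = arctan(75/2000) ≈ 2.15°
∠L = 5.74° − 34.45° = -28.71°

-28.7°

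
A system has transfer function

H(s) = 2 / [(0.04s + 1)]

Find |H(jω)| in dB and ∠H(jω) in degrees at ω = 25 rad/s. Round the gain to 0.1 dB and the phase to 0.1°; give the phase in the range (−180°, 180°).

At ω = 25 rad/s:
pole (1 + j25·0.04) = 1 + j1 → |·| ≈ 1.4142, ∠ ≈ 45.00°
|H| = 2 · 1 / (1.4142) ≈ 1.4142
Gain = 20 log₁₀(1.4142) ≈ 3.01 dB
∠H = (0°) − (45.00°) = -45.00°

3.0 dB, -45.0°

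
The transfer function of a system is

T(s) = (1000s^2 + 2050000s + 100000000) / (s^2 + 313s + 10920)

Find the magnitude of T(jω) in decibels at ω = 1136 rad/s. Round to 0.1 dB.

Substitute s = j1136:
Numerator: 1000(j1136)^2 + 2050000(j1136) + 100000000 = -1190496000 + j2328800000
Denominator: (j1136)^2 + 313(j1136) + 10920 = -1279576 + j355568
|N| = √(1190496000² + 2328800000²) ≈ 2.6155e+09, ∠N ≈ 117.08°
|D| = √(1279576² + 355568²) ≈ 1.3281e+06, ∠D ≈ 164.47°
|T| = 2.6155e+09 / 1.3281e+06 ≈ 1969.4
Gain = 20 log₁₀(1969.4) ≈ 65.89 dB

65.9 dB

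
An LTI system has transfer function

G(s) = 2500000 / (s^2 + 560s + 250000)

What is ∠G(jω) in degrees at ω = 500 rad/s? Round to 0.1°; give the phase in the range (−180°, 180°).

At s = jω = j500:
quadratic: (j500)² + 560·j500 + 250000 = 0 + j280000 → |·| ≈ 2.8e+05, ∠ ≈ 90.00°
∠G = 0.00° − 90.00° = -90.00°

-90.0°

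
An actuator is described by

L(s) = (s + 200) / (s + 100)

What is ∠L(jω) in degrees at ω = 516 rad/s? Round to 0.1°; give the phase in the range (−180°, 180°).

Substitute s = j516:
Numerator: (j516) + 200 = 200 + j516
Denominator: (j516) + 100 = 100 + j516
|N| = √(200² + 516²) ≈ 553.4, ∠N ≈ 68.81°
|D| = √(100² + 516²) ≈ 525.6, ∠D ≈ 79.03°
∠L = 68.81° − 79.03° = -10.22°

-10.2°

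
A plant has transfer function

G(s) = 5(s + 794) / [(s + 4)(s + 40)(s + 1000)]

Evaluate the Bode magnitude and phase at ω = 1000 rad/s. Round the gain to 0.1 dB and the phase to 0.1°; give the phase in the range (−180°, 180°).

-106.9 dB, -170.9°

At s = jω = j1000:
zero (s+794): 794 + j1000 → |·| = √(794²+1000²) = √1630436 ≈ 1276.9, ∠ = arctan(1000/794) ≈ 51.55°
pole (s+4): 4 + j1000 → |·| = √(4²+1000²) = √1000016 ≈ 1000, ∠ = arctan(1000/4) ≈ 89.77°
pole (s+40): 40 + j1000 → |·| = √(40²+1000²) = √1001600 ≈ 1000.8, ∠ = arctan(1000/40) ≈ 87.71°
pole (s+1000): 1000 + j1000 → |·| = √(1000²+1000²) = √2000000 ≈ 1414.2, ∠ = arctan(1000/1000) ≈ 45.00°
|G| = 5 · 1276.9 / 1.4153e+09 ≈ 4.5111e-06
Gain = 20 log₁₀(4.5111e-06) ≈ -106.91 dB
∠G = 51.55° − 222.48° = -170.93°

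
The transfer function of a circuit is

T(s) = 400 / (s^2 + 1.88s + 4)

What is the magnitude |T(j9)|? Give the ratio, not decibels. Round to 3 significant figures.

5.07

At s = jω = j9:
quadratic: (j9)² + 1.88·j9 + 4 = -77 + j16.92 → |·| ≈ 78.837, ∠ ≈ 167.61°
|T| = 400 / 78.837 ≈ 5.0738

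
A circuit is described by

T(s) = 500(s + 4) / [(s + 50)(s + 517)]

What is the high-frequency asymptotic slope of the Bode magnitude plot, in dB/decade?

-20 dB/decade

Each pole contributes −20 dB/decade at high frequency; each zero contributes +20 dB/decade.
Net: 1 zero(s) − 2 pole(s) → -20 dB/decade.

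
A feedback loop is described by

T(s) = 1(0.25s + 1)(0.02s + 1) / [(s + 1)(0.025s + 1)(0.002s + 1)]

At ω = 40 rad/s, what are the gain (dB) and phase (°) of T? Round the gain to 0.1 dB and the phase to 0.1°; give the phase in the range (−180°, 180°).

At ω = 40 rad/s:
zero (1 + j40·0.25) = 1 + j10 → |·| ≈ 10.05, ∠ ≈ 84.29°
zero (1 + j40·0.02) = 1 + j0.8 → |·| ≈ 1.2806, ∠ ≈ 38.66°
pole (1 + j40·1) = 1 + j40 → |·| ≈ 40.012, ∠ ≈ 88.57°
pole (1 + j40·0.025) = 1 + j1 → |·| ≈ 1.4142, ∠ ≈ 45.00°
pole (1 + j40·0.002) = 1 + j0.08 → |·| ≈ 1.0032, ∠ ≈ 4.57°
|T| = 1 · 10.05 · 1.2806 / (40.012 · 1.4142 · 1.0032) ≈ 0.22672
Gain = 20 log₁₀(0.22672) ≈ -12.89 dB
∠T = (84.29° + 38.66°) − (88.57° + 45.00° + 4.57°) = -15.19°

-12.9 dB, -15.2°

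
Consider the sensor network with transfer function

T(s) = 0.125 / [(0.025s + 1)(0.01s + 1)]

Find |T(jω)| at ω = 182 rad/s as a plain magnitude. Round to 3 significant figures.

At ω = 182 rad/s:
pole (1 + j182·0.025) = 1 + j4.55 → |·| ≈ 4.6586, ∠ ≈ 77.60°
pole (1 + j182·0.01) = 1 + j1.82 → |·| ≈ 2.0766, ∠ ≈ 61.21°
|T| = 0.125 · 1 / (4.6586 · 2.0766) ≈ 0.012921

0.0129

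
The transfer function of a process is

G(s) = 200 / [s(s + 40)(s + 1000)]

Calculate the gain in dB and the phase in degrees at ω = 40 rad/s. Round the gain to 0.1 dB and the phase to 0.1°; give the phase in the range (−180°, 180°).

-81.1 dB, -137.3°

At s = jω = j40:
pole (s+40): 40 + j40 → |·| = √(40²+40²) = √3200 ≈ 56.569, ∠ = arctan(40/40) ≈ 45.00°
pole (s+1000): 1000 + j40 → |·| = √(1000²+40²) = √1001600 ≈ 1000.8, ∠ = arctan(40/1000) ≈ 2.29°
pole at origin: |s| = 40, ∠ = 90.00° (in denominator)
|G| = 200 / 2.2646e+06 ≈ 8.8316e-05
Gain = 20 log₁₀(8.8316e-05) ≈ -81.08 dB
∠G = 0.00° − 137.29° = -137.29°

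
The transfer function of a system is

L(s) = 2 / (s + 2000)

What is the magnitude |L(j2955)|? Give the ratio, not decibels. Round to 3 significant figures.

At s = jω = j2955:
pole (s+2000): 2000 + j2955 → |·| = √(2000²+2955²) = √12732025 ≈ 3568.2, ∠ = arctan(2955/2000) ≈ 55.91°
|L| = 2 / 3568.2 ≈ 0.00056051

0.000561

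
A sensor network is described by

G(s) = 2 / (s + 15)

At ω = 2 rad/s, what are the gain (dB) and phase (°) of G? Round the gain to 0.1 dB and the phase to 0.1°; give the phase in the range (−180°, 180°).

At s = jω = j2:
pole (s+15): 15 + j2 → |·| = √(15²+2²) = √229 ≈ 15.133, ∠ = arctan(2/15) ≈ 7.59°
|G| = 2 / 15.133 ≈ 0.13216
Gain = 20 log₁₀(0.13216) ≈ -17.58 dB
∠G = 0.00° − 7.59° = -7.59°

-17.6 dB, -7.6°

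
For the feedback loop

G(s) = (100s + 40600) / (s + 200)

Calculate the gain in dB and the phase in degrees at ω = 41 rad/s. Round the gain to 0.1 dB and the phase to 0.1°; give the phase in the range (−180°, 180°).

Substitute s = j41:
Numerator: 100(j41) + 40600 = 40600 + j4100
Denominator: (j41) + 200 = 200 + j41
|N| = √(40600² + 4100²) ≈ 40806, ∠N ≈ 5.77°
|D| = √(200² + 41²) ≈ 204.16, ∠D ≈ 11.59°
|G| = 40806 / 204.16 ≈ 199.87
Gain = 20 log₁₀(199.87) ≈ 46.01 dB
∠G = 5.77° − 11.59° = -5.82°

46.0 dB, -5.8°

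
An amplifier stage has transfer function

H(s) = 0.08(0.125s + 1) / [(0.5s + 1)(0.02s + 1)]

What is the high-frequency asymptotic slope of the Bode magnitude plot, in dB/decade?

-20 dB/decade

Each pole contributes −20 dB/decade at high frequency; each zero contributes +20 dB/decade.
Net: 1 zero(s) − 2 pole(s) → -20 dB/decade.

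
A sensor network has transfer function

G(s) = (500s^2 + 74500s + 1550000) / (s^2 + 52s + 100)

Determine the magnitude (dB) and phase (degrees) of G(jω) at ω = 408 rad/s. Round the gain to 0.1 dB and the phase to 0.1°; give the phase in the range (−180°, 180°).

54.3 dB, -13.1°

Substitute s = j408:
Numerator: 500(j408)^2 + 74500(j408) + 1550000 = -81682000 + j30396000
Denominator: (j408)^2 + 52(j408) + 100 = -166364 + j21216
|N| = √(81682000² + 30396000²) ≈ 8.7154e+07, ∠N ≈ 159.59°
|D| = √(166364² + 21216²) ≈ 1.6771e+05, ∠D ≈ 172.73°
|G| = 8.7154e+07 / 1.6771e+05 ≈ 519.67
Gain = 20 log₁₀(519.67) ≈ 54.31 dB
∠G = 159.59° − 172.73° = -13.14°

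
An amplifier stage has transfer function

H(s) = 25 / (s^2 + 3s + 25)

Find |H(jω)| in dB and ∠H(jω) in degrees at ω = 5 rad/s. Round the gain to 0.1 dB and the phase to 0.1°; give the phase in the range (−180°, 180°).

At s = jω = j5:
quadratic: (j5)² + 3·j5 + 25 = 0 + j15 → |·| ≈ 15, ∠ ≈ 90.00°
|H| = 25 / 15 ≈ 1.6667
Gain = 20 log₁₀(1.6667) ≈ 4.44 dB
∠H = 0.00° − 90.00° = -90.00°

4.4 dB, -90.0°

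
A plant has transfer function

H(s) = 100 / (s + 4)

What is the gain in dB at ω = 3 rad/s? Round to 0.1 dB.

At s = jω = j3:
pole (s+4): 4 + j3 → |·| = √(4²+3²) = √25 ≈ 5, ∠ = arctan(3/4) ≈ 36.87°
|H| = 100 / 5 ≈ 20
Gain = 20 log₁₀(20) ≈ 26.02 dB

26.0 dB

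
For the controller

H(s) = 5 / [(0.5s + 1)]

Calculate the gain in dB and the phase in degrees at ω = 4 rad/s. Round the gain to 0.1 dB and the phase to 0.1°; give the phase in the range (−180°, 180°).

At ω = 4 rad/s:
pole (1 + j4·0.5) = 1 + j2 → |·| ≈ 2.2361, ∠ ≈ 63.43°
|H| = 5 · 1 / (2.2361) ≈ 2.236
Gain = 20 log₁₀(2.236) ≈ 6.99 dB
∠H = (0°) − (63.43°) = -63.43°

7.0 dB, -63.4°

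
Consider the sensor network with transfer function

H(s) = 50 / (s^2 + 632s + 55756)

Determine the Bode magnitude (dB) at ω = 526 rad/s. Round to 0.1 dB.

-78.0 dB

Substitute s = j526:
Numerator: 50 = 50 + j0
Denominator: (j526)^2 + 632(j526) + 55756 = -220920 + j332432
|N| = √(50² + 0²) ≈ 50, ∠N ≈ 0.00°
|D| = √(220920² + 332432²) ≈ 3.9914e+05, ∠D ≈ 123.61°
|H| = 50 / 3.9914e+05 ≈ 0.00012527
Gain = 20 log₁₀(0.00012527) ≈ -78.04 dB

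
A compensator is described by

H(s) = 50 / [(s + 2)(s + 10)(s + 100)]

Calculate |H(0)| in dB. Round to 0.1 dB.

H(0) = 50 / (2·10·100) = 0.025
20 log₁₀(0.025) ≈ -32.04 dB

-32.0 dB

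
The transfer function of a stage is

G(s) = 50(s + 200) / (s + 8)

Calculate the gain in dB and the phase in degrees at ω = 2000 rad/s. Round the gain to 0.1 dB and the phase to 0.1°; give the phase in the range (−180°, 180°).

At s = jω = j2000:
zero (s+200): 200 + j2000 → |·| = √(200²+2000²) = √4040000 ≈ 2010, ∠ = arctan(2000/200) ≈ 84.29°
pole (s+8): 8 + j2000 → |·| = √(8²+2000²) = √4000064 ≈ 2000, ∠ = arctan(2000/8) ≈ 89.77°
|G| = 50 · 2010 / 2000 ≈ 50.25
Gain = 20 log₁₀(50.25) ≈ 34.02 dB
∠G = 84.29° − 89.77° = -5.48°

34.0 dB, -5.5°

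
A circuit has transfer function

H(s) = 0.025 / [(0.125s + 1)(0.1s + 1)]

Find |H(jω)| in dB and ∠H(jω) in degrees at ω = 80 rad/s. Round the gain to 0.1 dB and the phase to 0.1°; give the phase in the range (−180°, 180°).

-70.2 dB, -167.2°

At ω = 80 rad/s:
pole (1 + j80·0.125) = 1 + j10 → |·| ≈ 10.05, ∠ ≈ 84.29°
pole (1 + j80·0.1) = 1 + j8 → |·| ≈ 8.0623, ∠ ≈ 82.87°
|H| = 0.025 · 1 / (10.05 · 8.0623) ≈ 0.00030854
Gain = 20 log₁₀(0.00030854) ≈ -70.21 dB
∠H = (0°) − (84.29° + 82.87°) = -167.16°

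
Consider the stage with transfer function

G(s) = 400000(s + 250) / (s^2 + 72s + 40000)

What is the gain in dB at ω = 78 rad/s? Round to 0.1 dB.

At s = jω = j78:
zero (s+250): 250 + j78 → |·| = √(250²+78²) = √68584 ≈ 261.89, ∠ = arctan(78/250) ≈ 17.33°
quadratic: (j78)² + 72·j78 + 40000 = 33916 + j5616 → |·| ≈ 34378, ∠ ≈ 9.40°
|G| = 400000 · 261.89 / 34378 ≈ 3047.2
Gain = 20 log₁₀(3047.2) ≈ 69.68 dB

69.7 dB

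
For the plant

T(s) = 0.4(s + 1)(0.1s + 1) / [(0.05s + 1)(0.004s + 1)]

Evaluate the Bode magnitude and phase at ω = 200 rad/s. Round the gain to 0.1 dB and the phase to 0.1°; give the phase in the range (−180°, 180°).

At ω = 200 rad/s:
zero (1 + j200·1) = 1 + j200 → |·| ≈ 200, ∠ ≈ 89.71°
zero (1 + j200·0.1) = 1 + j20 → |·| ≈ 20.025, ∠ ≈ 87.14°
pole (1 + j200·0.05) = 1 + j10 → |·| ≈ 10.05, ∠ ≈ 84.29°
pole (1 + j200·0.004) = 1 + j0.8 → |·| ≈ 1.2806, ∠ ≈ 38.66°
|T| = 0.4 · 200 · 20.025 / (10.05 · 1.2806) ≈ 124.48
Gain = 20 log₁₀(124.48) ≈ 41.90 dB
∠T = (89.71° + 87.14°) − (84.29° + 38.66°) = 53.90°

41.9 dB, 53.9°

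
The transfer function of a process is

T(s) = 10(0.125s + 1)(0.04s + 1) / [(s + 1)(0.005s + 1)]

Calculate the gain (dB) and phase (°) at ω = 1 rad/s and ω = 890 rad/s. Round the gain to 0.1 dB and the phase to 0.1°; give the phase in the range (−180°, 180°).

At ω = 1 rad/s:
zero (1 + j1·0.125) = 1 + j0.125 → |·| ≈ 1.0078, ∠ ≈ 7.13°
zero (1 + j1·0.04) = 1 + j0.04 → |·| ≈ 1.0008, ∠ ≈ 2.29°
pole (1 + j1·1) = 1 + j1 → |·| ≈ 1.4142, ∠ ≈ 45.00°
pole (1 + j1·0.005) = 1 + j0.005 → |·| ≈ 1, ∠ ≈ 0.29°
|T| = 10 · 1.0078 · 1.0008 / (1.4142 · 1) ≈ 7.132
Gain = 20 log₁₀(7.132) ≈ 17.06 dB
∠T = (7.13° + 2.29°) − (45.00° + 0.29°) = -35.87°

At ω = 890 rad/s:
zero (1 + j890·0.125) = 1 + j111.25 → |·| ≈ 111.25, ∠ ≈ 89.48°
zero (1 + j890·0.04) = 1 + j35.6 → |·| ≈ 35.614, ∠ ≈ 88.39°
pole (1 + j890·1) = 1 + j890 → |·| ≈ 890, ∠ ≈ 89.94°
pole (1 + j890·0.005) = 1 + j4.45 → |·| ≈ 4.561, ∠ ≈ 77.33°
|T| = 10 · 111.25 · 35.614 / (890 · 4.561) ≈ 9.7605
Gain = 20 log₁₀(9.7605) ≈ 19.79 dB
∠T = (89.48° + 88.39°) − (89.94° + 77.33°) = 10.60°

ω = 1: 17.1 dB, -35.9°; ω = 890: 19.8 dB, 10.6°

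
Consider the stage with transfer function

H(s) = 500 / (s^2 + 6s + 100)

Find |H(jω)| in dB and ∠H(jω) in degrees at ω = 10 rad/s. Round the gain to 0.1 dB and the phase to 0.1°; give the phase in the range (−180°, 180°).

18.4 dB, -90.0°

At s = jω = j10:
quadratic: (j10)² + 6·j10 + 100 = 0 + j60 → |·| ≈ 60, ∠ ≈ 90.00°
|H| = 500 / 60 ≈ 8.3333
Gain = 20 log₁₀(8.3333) ≈ 18.42 dB
∠H = 0.00° − 90.00° = -90.00°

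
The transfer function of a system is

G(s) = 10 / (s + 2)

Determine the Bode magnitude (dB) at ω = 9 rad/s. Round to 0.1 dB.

Substitute s = j9:
Numerator: 10 = 10 + j0
Denominator: (j9) + 2 = 2 + j9
|N| = √(10² + 0²) ≈ 10, ∠N ≈ 0.00°
|D| = √(2² + 9²) ≈ 9.2195, ∠D ≈ 77.47°
|G| = 10 / 9.2195 ≈ 1.0847
Gain = 20 log₁₀(1.0847) ≈ 0.71 dB

0.7 dB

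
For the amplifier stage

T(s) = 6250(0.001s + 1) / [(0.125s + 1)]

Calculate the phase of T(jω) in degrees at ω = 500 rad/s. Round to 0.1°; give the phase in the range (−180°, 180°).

At ω = 500 rad/s:
zero (1 + j500·0.001) = 1 + j0.5 → |·| ≈ 1.118, ∠ ≈ 26.57°
pole (1 + j500·0.125) = 1 + j62.5 → |·| ≈ 62.508, ∠ ≈ 89.08°
∠T = (26.57°) − (89.08°) = -62.51°

-62.5°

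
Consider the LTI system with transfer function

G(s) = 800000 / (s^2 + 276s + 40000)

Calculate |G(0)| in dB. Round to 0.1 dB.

26.0 dB

G(0) = 800000 / 40000 = 20
20 log₁₀(20) ≈ 26.02 dB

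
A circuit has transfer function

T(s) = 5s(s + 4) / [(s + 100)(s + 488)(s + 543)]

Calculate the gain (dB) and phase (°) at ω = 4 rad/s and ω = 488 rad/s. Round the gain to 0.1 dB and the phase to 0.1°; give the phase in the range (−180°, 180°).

ω = 4: -107.4 dB, 131.8°; ω = 488: -46.5 dB, 14.2°

At s = jω = j4:
zero (s+4): 4 + j4 → |·| = √(4²+4²) = √32 ≈ 5.6569, ∠ = arctan(4/4) ≈ 45.00°
zero at origin: s = j4 → |·| = 4, ∠ = 90.00°
pole (s+100): 100 + j4 → |·| = √(100²+4²) = √10016 ≈ 100.08, ∠ = arctan(4/100) ≈ 2.29°
pole (s+488): 488 + j4 → |·| = √(488²+4²) = √238160 ≈ 488.02, ∠ = arctan(4/488) ≈ 0.47°
pole (s+543): 543 + j4 → |·| = √(543²+4²) = √294865 ≈ 543.01, ∠ = arctan(4/543) ≈ 0.42°
|T| = 5 · 22.628 / 2.6521e+07 ≈ 4.2661e-06
Gain = 20 log₁₀(4.2661e-06) ≈ -107.40 dB
∠T = 135.00° − 3.18° = 131.82°

At s = jω = j488:
zero (s+4): 4 + j488 → |·| = √(4²+488²) = √238160 ≈ 488.02, ∠ = arctan(488/4) ≈ 89.53°
zero at origin: s = j488 → |·| = 488, ∠ = 90.00°
pole (s+100): 100 + j488 → |·| = √(100²+488²) = √248144 ≈ 498.14, ∠ = arctan(488/100) ≈ 78.42°
pole (s+488): 488 + j488 → |·| = √(488²+488²) = √476288 ≈ 690.14, ∠ = arctan(488/488) ≈ 45.00°
pole (s+543): 543 + j488 → |·| = √(543²+488²) = √532993 ≈ 730.06, ∠ = arctan(488/543) ≈ 41.95°
|T| = 5 · 2.3815e+05 / 2.5098e+08 ≈ 0.0047444
Gain = 20 log₁₀(0.0047444) ≈ -46.48 dB
∠T = 179.53° − 165.37° = 14.16°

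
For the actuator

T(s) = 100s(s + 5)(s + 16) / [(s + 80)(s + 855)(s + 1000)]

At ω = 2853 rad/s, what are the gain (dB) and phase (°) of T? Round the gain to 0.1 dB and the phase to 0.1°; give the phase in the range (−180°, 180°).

At s = jω = j2853:
zero (s+5): 5 + j2853 → |·| = √(5²+2853²) = √8139634 ≈ 2853, ∠ = arctan(2853/5) ≈ 89.90°
zero (s+16): 16 + j2853 → |·| = √(16²+2853²) = √8139865 ≈ 2853, ∠ = arctan(2853/16) ≈ 89.68°
zero at origin: s = j2853 → |·| = 2853, ∠ = 90.00°
pole (s+80): 80 + j2853 → |·| = √(80²+2853²) = √8146009 ≈ 2854.1, ∠ = arctan(2853/80) ≈ 88.39°
pole (s+855): 855 + j2853 → |·| = √(855²+2853²) = √8870634 ≈ 2978.4, ∠ = arctan(2853/855) ≈ 73.32°
pole (s+1000): 1000 + j2853 → |·| = √(1000²+2853²) = √9139609 ≈ 3023.2, ∠ = arctan(2853/1000) ≈ 70.68°
|T| = 100 · 2.3222e+10 / 2.5699e+10 ≈ 90.361
Gain = 20 log₁₀(90.361) ≈ 39.12 dB
∠T = 269.58° − 232.39° = 37.19°

39.1 dB, 37.2°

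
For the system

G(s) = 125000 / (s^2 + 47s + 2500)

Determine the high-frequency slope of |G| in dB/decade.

Each pole contributes −20 dB/decade at high frequency; each zero contributes +20 dB/decade.
Net: 0 zero(s) − 2 pole(s) → -40 dB/decade.

-40 dB/decade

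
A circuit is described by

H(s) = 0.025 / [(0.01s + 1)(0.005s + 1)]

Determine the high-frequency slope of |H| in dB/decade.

-40 dB/decade

Each pole contributes −20 dB/decade at high frequency; each zero contributes +20 dB/decade.
Net: 0 zero(s) − 2 pole(s) → -40 dB/decade.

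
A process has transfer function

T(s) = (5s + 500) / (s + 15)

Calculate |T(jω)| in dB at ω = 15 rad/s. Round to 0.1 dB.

27.5 dB

Substitute s = j15:
Numerator: 5(j15) + 500 = 500 + j75
Denominator: (j15) + 15 = 15 + j15
|N| = √(500² + 75²) ≈ 505.59, ∠N ≈ 8.53°
|D| = √(15² + 15²) ≈ 21.213, ∠D ≈ 45.00°
|T| = 505.59 / 21.213 ≈ 23.834
Gain = 20 log₁₀(23.834) ≈ 27.54 dB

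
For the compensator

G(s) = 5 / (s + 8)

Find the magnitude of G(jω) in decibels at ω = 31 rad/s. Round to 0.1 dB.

-16.1 dB

At s = jω = j31:
pole (s+8): 8 + j31 → |·| = √(8²+31²) = √1025 ≈ 32.016, ∠ = arctan(31/8) ≈ 75.53°
|G| = 5 / 32.016 ≈ 0.15617
Gain = 20 log₁₀(0.15617) ≈ -16.13 dB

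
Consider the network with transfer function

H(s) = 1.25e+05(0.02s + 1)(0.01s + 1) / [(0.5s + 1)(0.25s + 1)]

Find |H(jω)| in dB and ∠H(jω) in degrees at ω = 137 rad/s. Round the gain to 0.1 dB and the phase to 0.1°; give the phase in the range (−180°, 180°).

48.4 dB, -53.7°

At ω = 137 rad/s:
zero (1 + j137·0.02) = 1 + j2.74 → |·| ≈ 2.9168, ∠ ≈ 69.95°
zero (1 + j137·0.01) = 1 + j1.37 → |·| ≈ 1.6961, ∠ ≈ 53.87°
pole (1 + j137·0.5) = 1 + j68.5 → |·| ≈ 68.507, ∠ ≈ 89.16°
pole (1 + j137·0.25) = 1 + j34.25 → |·| ≈ 34.265, ∠ ≈ 88.33°
|H| = 1.25e+05 · 2.9168 · 1.6961 / (68.507 · 34.265) ≈ 263.44
Gain = 20 log₁₀(263.44) ≈ 48.41 dB
∠H = (69.95° + 53.87°) − (89.16° + 88.33°) = -53.67°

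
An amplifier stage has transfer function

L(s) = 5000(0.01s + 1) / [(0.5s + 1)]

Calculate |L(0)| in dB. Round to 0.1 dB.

L(0) = 5000 · 1 / 1 = 5000
20 log₁₀(5000) ≈ 73.98 dB

74.0 dB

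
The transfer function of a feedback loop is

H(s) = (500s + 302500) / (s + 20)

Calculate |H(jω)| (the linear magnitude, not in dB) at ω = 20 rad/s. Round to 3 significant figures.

1.07e+04

Substitute s = j20:
Numerator: 500(j20) + 302500 = 302500 + j10000
Denominator: (j20) + 20 = 20 + j20
|N| = √(302500² + 10000²) ≈ 3.0267e+05, ∠N ≈ 1.89°
|D| = √(20² + 20²) ≈ 28.284, ∠D ≈ 45.00°
|H| = 3.0267e+05 / 28.284 ≈ 10701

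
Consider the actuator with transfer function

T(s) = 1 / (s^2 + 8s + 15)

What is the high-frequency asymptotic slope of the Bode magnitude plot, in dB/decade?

Each pole contributes −20 dB/decade at high frequency; each zero contributes +20 dB/decade.
Net: 0 zero(s) − 2 pole(s) → -40 dB/decade.

-40 dB/decade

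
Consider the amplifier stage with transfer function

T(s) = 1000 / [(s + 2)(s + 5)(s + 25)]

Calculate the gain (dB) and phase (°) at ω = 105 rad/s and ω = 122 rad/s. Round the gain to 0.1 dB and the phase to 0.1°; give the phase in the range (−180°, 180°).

At s = jω = j105:
pole (s+2): 2 + j105 → |·| = √(2²+105²) = √11029 ≈ 105.02, ∠ = arctan(105/2) ≈ 88.91°
pole (s+5): 5 + j105 → |·| = √(5²+105²) = √11050 ≈ 105.12, ∠ = arctan(105/5) ≈ 87.27°
pole (s+25): 25 + j105 → |·| = √(25²+105²) = √11650 ≈ 107.94, ∠ = arctan(105/25) ≈ 76.61°
|T| = 1000 / 1.1916e+06 ≈ 0.00083921
Gain = 20 log₁₀(0.00083921) ≈ -61.52 dB
∠T = 0.00° − 252.79° = -252.79° ≡ 107.21° (principal value)

At s = jω = j122:
pole (s+2): 2 + j122 → |·| = √(2²+122²) = √14888 ≈ 122.02, ∠ = arctan(122/2) ≈ 89.06°
pole (s+5): 5 + j122 → |·| = √(5²+122²) = √14909 ≈ 122.1, ∠ = arctan(122/5) ≈ 87.65°
pole (s+25): 25 + j122 → |·| = √(25²+122²) = √15509 ≈ 124.54, ∠ = arctan(122/25) ≈ 78.42°
|T| = 1000 / 1.8555e+06 ≈ 0.00053894
Gain = 20 log₁₀(0.00053894) ≈ -65.37 dB
∠T = 0.00° − 255.13° = -255.13° ≡ 104.87° (principal value)

ω = 105: -61.5 dB, 107.2°; ω = 122: -65.4 dB, 104.9°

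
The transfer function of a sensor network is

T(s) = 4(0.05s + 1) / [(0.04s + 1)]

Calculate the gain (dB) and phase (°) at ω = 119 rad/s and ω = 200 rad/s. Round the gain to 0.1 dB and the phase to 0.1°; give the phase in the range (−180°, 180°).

At ω = 119 rad/s:
zero (1 + j119·0.05) = 1 + j5.95 → |·| ≈ 6.0334, ∠ ≈ 80.46°
pole (1 + j119·0.04) = 1 + j4.76 → |·| ≈ 4.8639, ∠ ≈ 78.14°
|T| = 4 · 6.0334 / (4.8639) ≈ 4.9618
Gain = 20 log₁₀(4.9618) ≈ 13.91 dB
∠T = (80.46°) − (78.14°) = 2.32°

At ω = 200 rad/s:
zero (1 + j200·0.05) = 1 + j10 → |·| ≈ 10.05, ∠ ≈ 84.29°
pole (1 + j200·0.04) = 1 + j8 → |·| ≈ 8.0623, ∠ ≈ 82.87°
|T| = 4 · 10.05 / (8.0623) ≈ 4.9862
Gain = 20 log₁₀(4.9862) ≈ 13.96 dB
∠T = (84.29°) − (82.87°) = 1.42°

ω = 119: 13.9 dB, 2.3°; ω = 200: 14.0 dB, 1.4°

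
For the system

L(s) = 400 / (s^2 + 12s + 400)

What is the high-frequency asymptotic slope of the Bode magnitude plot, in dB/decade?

-40 dB/decade

Each pole contributes −20 dB/decade at high frequency; each zero contributes +20 dB/decade.
Net: 0 zero(s) − 2 pole(s) → -40 dB/decade.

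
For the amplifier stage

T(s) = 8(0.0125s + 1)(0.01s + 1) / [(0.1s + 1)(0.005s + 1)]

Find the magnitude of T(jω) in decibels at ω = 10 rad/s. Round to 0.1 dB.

At ω = 10 rad/s:
zero (1 + j10·0.0125) = 1 + j0.125 → |·| ≈ 1.0078, ∠ ≈ 7.13°
zero (1 + j10·0.01) = 1 + j0.1 → |·| ≈ 1.005, ∠ ≈ 5.71°
pole (1 + j10·0.1) = 1 + j1 → |·| ≈ 1.4142, ∠ ≈ 45.00°
pole (1 + j10·0.005) = 1 + j0.05 → |·| ≈ 1.0012, ∠ ≈ 2.86°
|T| = 8 · 1.0078 · 1.005 / (1.4142 · 1.0012) ≈ 5.7227
Gain = 20 log₁₀(5.7227) ≈ 15.15 dB

15.2 dB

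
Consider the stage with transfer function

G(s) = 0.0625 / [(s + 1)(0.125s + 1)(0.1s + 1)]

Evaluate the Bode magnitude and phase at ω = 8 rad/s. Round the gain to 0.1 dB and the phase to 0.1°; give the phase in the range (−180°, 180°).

-47.4 dB, -166.5°

At ω = 8 rad/s:
pole (1 + j8·1) = 1 + j8 → |·| ≈ 8.0623, ∠ ≈ 82.87°
pole (1 + j8·0.125) = 1 + j1 → |·| ≈ 1.4142, ∠ ≈ 45.00°
pole (1 + j8·0.1) = 1 + j0.8 → |·| ≈ 1.2806, ∠ ≈ 38.66°
|G| = 0.0625 · 1 / (8.0623 · 1.4142 · 1.2806) ≈ 0.0042805
Gain = 20 log₁₀(0.0042805) ≈ -47.37 dB
∠G = (0°) − (82.87° + 45.00° + 38.66°) = -166.53°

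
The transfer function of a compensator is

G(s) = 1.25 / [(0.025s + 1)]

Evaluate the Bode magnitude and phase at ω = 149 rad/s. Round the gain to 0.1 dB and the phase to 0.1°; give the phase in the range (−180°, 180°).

-9.8 dB, -75.0°

At ω = 149 rad/s:
pole (1 + j149·0.025) = 1 + j3.725 → |·| ≈ 3.8569, ∠ ≈ 74.97°
|G| = 1.25 · 1 / (3.8569) ≈ 0.32409
Gain = 20 log₁₀(0.32409) ≈ -9.79 dB
∠G = (0°) − (74.97°) = -74.97°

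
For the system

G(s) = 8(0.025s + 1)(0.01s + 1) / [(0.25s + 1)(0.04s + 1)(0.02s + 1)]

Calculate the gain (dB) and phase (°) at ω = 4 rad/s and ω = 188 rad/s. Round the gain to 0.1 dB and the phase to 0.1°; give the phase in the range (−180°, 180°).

ω = 4: 15.0 dB, -50.7°; ω = 188: -24.6 dB, -106.3°

At ω = 4 rad/s:
zero (1 + j4·0.025) = 1 + j0.1 → |·| ≈ 1.005, ∠ ≈ 5.71°
zero (1 + j4·0.01) = 1 + j0.04 → |·| ≈ 1.0008, ∠ ≈ 2.29°
pole (1 + j4·0.25) = 1 + j1 → |·| ≈ 1.4142, ∠ ≈ 45.00°
pole (1 + j4·0.04) = 1 + j0.16 → |·| ≈ 1.0127, ∠ ≈ 9.09°
pole (1 + j4·0.02) = 1 + j0.08 → |·| ≈ 1.0032, ∠ ≈ 4.57°
|G| = 8 · 1.005 · 1.0008 / (1.4142 · 1.0127 · 1.0032) ≈ 5.6005
Gain = 20 log₁₀(5.6005) ≈ 14.96 dB
∠G = (5.71° + 2.29°) − (45.00° + 9.09° + 4.57°) = -50.66°

At ω = 188 rad/s:
zero (1 + j188·0.025) = 1 + j4.7 → |·| ≈ 4.8052, ∠ ≈ 77.99°
zero (1 + j188·0.01) = 1 + j1.88 → |·| ≈ 2.1294, ∠ ≈ 61.99°
pole (1 + j188·0.25) = 1 + j47 → |·| ≈ 47.011, ∠ ≈ 88.78°
pole (1 + j188·0.04) = 1 + j7.52 → |·| ≈ 7.5862, ∠ ≈ 82.43°
pole (1 + j188·0.02) = 1 + j3.76 → |·| ≈ 3.8907, ∠ ≈ 75.11°
|G| = 8 · 4.8052 · 2.1294 / (47.011 · 7.5862 · 3.8907) ≈ 0.058994
Gain = 20 log₁₀(0.058994) ≈ -24.58 dB
∠G = (77.99° + 61.99°) − (88.78° + 82.43° + 75.11°) = -106.34°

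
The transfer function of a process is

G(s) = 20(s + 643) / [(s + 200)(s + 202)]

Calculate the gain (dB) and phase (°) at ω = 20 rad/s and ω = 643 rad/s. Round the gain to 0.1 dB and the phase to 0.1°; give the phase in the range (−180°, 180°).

At s = jω = j20:
zero (s+643): 643 + j20 → |·| = √(643²+20²) = √413849 ≈ 643.31, ∠ = arctan(20/643) ≈ 1.78°
pole (s+200): 200 + j20 → |·| = √(200²+20²) = √40400 ≈ 201, ∠ = arctan(20/200) ≈ 5.71°
pole (s+202): 202 + j20 → |·| = √(202²+20²) = √41204 ≈ 202.99, ∠ = arctan(20/202) ≈ 5.65°
|G| = 20 · 643.31 / 40801 ≈ 0.31534
Gain = 20 log₁₀(0.31534) ≈ -10.02 dB
∠G = 1.78° − 11.36° = -9.58°

At s = jω = j643:
zero (s+643): 643 + j643 → |·| = √(643²+643²) = √826898 ≈ 909.34, ∠ = arctan(643/643) ≈ 45.00°
pole (s+200): 200 + j643 → |·| = √(200²+643²) = √453449 ≈ 673.39, ∠ = arctan(643/200) ≈ 72.72°
pole (s+202): 202 + j643 → |·| = √(202²+643²) = √454253 ≈ 673.98, ∠ = arctan(643/202) ≈ 72.56°
|G| = 20 · 909.34 / 4.5385e+05 ≈ 0.040072
Gain = 20 log₁₀(0.040072) ≈ -27.94 dB
∠G = 45.00° − 145.28° = -100.28°

ω = 20: -10.0 dB, -9.6°; ω = 643: -27.9 dB, -100.3°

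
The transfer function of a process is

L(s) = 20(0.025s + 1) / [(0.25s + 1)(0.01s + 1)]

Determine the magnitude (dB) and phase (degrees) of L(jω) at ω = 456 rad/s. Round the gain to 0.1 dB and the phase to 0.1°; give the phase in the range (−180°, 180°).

-7.3 dB, -82.1°

At ω = 456 rad/s:
zero (1 + j456·0.025) = 1 + j11.4 → |·| ≈ 11.444, ∠ ≈ 84.99°
pole (1 + j456·0.25) = 1 + j114 → |·| ≈ 114, ∠ ≈ 89.50°
pole (1 + j456·0.01) = 1 + j4.56 → |·| ≈ 4.6684, ∠ ≈ 77.63°
|L| = 20 · 11.444 / (114 · 4.6684) ≈ 0.43007
Gain = 20 log₁₀(0.43007) ≈ -7.33 dB
∠L = (84.99°) − (89.50° + 77.63°) = -82.14°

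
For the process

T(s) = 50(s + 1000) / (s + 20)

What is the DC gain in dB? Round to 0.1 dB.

T(0) = 50·1000 / (20) = 2500
20 log₁₀(2500) ≈ 67.96 dB

68.0 dB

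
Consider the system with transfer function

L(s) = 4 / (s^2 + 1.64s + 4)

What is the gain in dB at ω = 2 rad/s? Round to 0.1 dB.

1.7 dB

At s = jω = j2:
quadratic: (j2)² + 1.64·j2 + 4 = 0 + j3.28 → |·| ≈ 3.28, ∠ ≈ 90.00°
|L| = 4 / 3.28 ≈ 1.2195
Gain = 20 log₁₀(1.2195) ≈ 1.72 dB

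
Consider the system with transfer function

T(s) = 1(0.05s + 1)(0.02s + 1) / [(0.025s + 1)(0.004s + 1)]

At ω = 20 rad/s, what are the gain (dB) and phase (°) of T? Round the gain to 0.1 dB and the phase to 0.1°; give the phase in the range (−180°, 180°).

2.7 dB, 35.7°

At ω = 20 rad/s:
zero (1 + j20·0.05) = 1 + j1 → |·| ≈ 1.4142, ∠ ≈ 45.00°
zero (1 + j20·0.02) = 1 + j0.4 → |·| ≈ 1.077, ∠ ≈ 21.80°
pole (1 + j20·0.025) = 1 + j0.5 → |·| ≈ 1.118, ∠ ≈ 26.57°
pole (1 + j20·0.004) = 1 + j0.08 → |·| ≈ 1.0032, ∠ ≈ 4.57°
|T| = 1 · 1.4142 · 1.077 / (1.118 · 1.0032) ≈ 1.358
Gain = 20 log₁₀(1.358) ≈ 2.66 dB
∠T = (45.00° + 21.80°) − (26.57° + 4.57°) = 35.66°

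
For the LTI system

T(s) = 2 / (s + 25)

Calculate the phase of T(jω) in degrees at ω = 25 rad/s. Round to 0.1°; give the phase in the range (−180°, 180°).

Substitute s = j25:
Numerator: 2 = 2 + j0
Denominator: (j25) + 25 = 25 + j25
|N| = √(2² + 0²) ≈ 2, ∠N ≈ 0.00°
|D| = √(25² + 25²) ≈ 35.355, ∠D ≈ 45.00°
∠T = 0.00° − 45.00° = -45.00°

-45.0°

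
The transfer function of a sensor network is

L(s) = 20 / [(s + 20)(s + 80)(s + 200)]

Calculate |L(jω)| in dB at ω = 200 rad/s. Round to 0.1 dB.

-115.7 dB

At s = jω = j200:
pole (s+20): 20 + j200 → |·| = √(20²+200²) = √40400 ≈ 201, ∠ = arctan(200/20) ≈ 84.29°
pole (s+80): 80 + j200 → |·| = √(80²+200²) = √46400 ≈ 215.41, ∠ = arctan(200/80) ≈ 68.20°
pole (s+200): 200 + j200 → |·| = √(200²+200²) = √80000 ≈ 282.84, ∠ = arctan(200/200) ≈ 45.00°
|L| = 20 / 1.2246e+07 ≈ 1.6332e-06
Gain = 20 log₁₀(1.6332e-06) ≈ -115.74 dB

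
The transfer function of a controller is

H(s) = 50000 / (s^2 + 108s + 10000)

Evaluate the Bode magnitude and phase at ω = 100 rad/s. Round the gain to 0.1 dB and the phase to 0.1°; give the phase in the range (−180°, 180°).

13.3 dB, -90.0°

At s = jω = j100:
quadratic: (j100)² + 108·j100 + 10000 = 0 + j10800 → |·| ≈ 10800, ∠ ≈ 90.00°
|H| = 50000 / 10800 ≈ 4.6296
Gain = 20 log₁₀(4.6296) ≈ 13.31 dB
∠H = 0.00° − 90.00° = -90.00°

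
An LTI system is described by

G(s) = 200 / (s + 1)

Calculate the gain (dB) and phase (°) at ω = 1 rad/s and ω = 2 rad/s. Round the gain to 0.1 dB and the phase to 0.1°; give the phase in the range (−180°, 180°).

At s = jω = j1:
pole (s+1): 1 + j1 → |·| = √(1²+1²) = √2 ≈ 1.4142, ∠ = arctan(1/1) ≈ 45.00°
|G| = 200 / 1.4142 ≈ 141.42
Gain = 20 log₁₀(141.42) ≈ 43.01 dB
∠G = 0.00° − 45.00° = -45.00°

At s = jω = j2:
pole (s+1): 1 + j2 → |·| = √(1²+2²) = √5 ≈ 2.2361, ∠ = arctan(2/1) ≈ 63.43°
|G| = 200 / 2.2361 ≈ 89.441
Gain = 20 log₁₀(89.441) ≈ 39.03 dB
∠G = 0.00° − 63.43° = -63.43°

ω = 1: 43.0 dB, -45.0°; ω = 2: 39.0 dB, -63.4°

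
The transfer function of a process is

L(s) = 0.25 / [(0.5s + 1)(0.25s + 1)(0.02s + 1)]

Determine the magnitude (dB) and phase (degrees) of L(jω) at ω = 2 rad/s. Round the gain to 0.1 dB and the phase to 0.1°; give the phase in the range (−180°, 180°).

At ω = 2 rad/s:
pole (1 + j2·0.5) = 1 + j1 → |·| ≈ 1.4142, ∠ ≈ 45.00°
pole (1 + j2·0.25) = 1 + j0.5 → |·| ≈ 1.118, ∠ ≈ 26.57°
pole (1 + j2·0.02) = 1 + j0.04 → |·| ≈ 1.0008, ∠ ≈ 2.29°
|L| = 0.25 · 1 / (1.4142 · 1.118 · 1.0008) ≈ 0.15799
Gain = 20 log₁₀(0.15799) ≈ -16.03 dB
∠L = (0°) − (45.00° + 26.57° + 2.29°) = -73.86°

-16.0 dB, -73.9°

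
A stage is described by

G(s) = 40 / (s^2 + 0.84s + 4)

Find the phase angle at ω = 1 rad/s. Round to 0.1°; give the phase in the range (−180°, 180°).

At s = jω = j1:
quadratic: (j1)² + 0.84·j1 + 4 = 3 + j0.84 → |·| ≈ 3.1154, ∠ ≈ 15.64°
∠G = 0.00° − 15.64° = -15.64°

-15.6°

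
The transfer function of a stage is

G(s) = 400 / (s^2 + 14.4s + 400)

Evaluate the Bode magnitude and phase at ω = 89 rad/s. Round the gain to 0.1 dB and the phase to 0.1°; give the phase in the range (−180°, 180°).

At s = jω = j89:
quadratic: (j89)² + 14.4·j89 + 400 = -7521 + j1281.6 → |·| ≈ 7629.4, ∠ ≈ 170.33°
|G| = 400 / 7629.4 ≈ 0.052429
Gain = 20 log₁₀(0.052429) ≈ -25.61 dB
∠G = 0.00° − 170.33° = -170.33°

-25.6 dB, -170.3°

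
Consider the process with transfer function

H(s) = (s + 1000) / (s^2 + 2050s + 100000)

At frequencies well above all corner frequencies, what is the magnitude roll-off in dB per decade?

Each pole contributes −20 dB/decade at high frequency; each zero contributes +20 dB/decade.
Net: 1 zero(s) − 2 pole(s) → -20 dB/decade.

-20 dB/decade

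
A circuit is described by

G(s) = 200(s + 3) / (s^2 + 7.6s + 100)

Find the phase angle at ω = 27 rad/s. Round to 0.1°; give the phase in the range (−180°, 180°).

At s = jω = j27:
zero (s+3): 3 + j27 → |·| = √(3²+27²) = √738 ≈ 27.166, ∠ = arctan(27/3) ≈ 83.66°
quadratic: (j27)² + 7.6·j27 + 100 = -629 + j205.2 → |·| ≈ 661.63, ∠ ≈ 161.93°
∠G = 83.66° − 161.93° = -78.27°

-78.3°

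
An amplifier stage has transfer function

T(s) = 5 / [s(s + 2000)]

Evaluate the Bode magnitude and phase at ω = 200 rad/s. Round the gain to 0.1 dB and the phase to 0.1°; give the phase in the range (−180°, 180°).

-98.1 dB, -95.7°

At s = jω = j200:
pole (s+2000): 2000 + j200 → |·| = √(2000²+200²) = √4040000 ≈ 2010, ∠ = arctan(200/2000) ≈ 5.71°
pole at origin: |s| = 200, ∠ = 90.00° (in denominator)
|T| = 5 / 4.02e+05 ≈ 1.2438e-05
Gain = 20 log₁₀(1.2438e-05) ≈ -98.10 dB
∠T = 0.00° − 95.71° = -95.71°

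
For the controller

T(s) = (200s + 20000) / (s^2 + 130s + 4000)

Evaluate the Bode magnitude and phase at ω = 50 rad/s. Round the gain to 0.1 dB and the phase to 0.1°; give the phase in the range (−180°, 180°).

Substitute s = j50:
Numerator: 200(j50) + 20000 = 20000 + j10000
Denominator: (j50)^2 + 130(j50) + 4000 = 1500 + j6500
|N| = √(20000² + 10000²) ≈ 22361, ∠N ≈ 26.57°
|D| = √(1500² + 6500²) ≈ 6670.8, ∠D ≈ 77.01°
|T| = 22361 / 6670.8 ≈ 3.3521
Gain = 20 log₁₀(3.3521) ≈ 10.51 dB
∠T = 26.57° − 77.01° = -50.44°

10.5 dB, -50.4°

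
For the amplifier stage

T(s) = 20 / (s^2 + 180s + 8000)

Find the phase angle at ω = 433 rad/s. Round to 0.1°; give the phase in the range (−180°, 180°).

Substitute s = j433:
Numerator: 20 = 20 + j0
Denominator: (j433)^2 + 180(j433) + 8000 = -179489 + j77940
|N| = √(20² + 0²) ≈ 20, ∠N ≈ 0.00°
|D| = √(179489² + 77940²) ≈ 1.9568e+05, ∠D ≈ 156.53°
∠T = 0.00° − 156.53° = -156.53°

-156.5°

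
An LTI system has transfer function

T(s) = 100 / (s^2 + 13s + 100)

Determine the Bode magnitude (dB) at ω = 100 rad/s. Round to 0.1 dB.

At s = jω = j100:
quadratic: (j100)² + 13·j100 + 100 = -9900 + j1300 → |·| ≈ 9985, ∠ ≈ 172.52°
|T| = 100 / 9985 ≈ 0.010015
Gain = 20 log₁₀(0.010015) ≈ -39.99 dB

-40.0 dB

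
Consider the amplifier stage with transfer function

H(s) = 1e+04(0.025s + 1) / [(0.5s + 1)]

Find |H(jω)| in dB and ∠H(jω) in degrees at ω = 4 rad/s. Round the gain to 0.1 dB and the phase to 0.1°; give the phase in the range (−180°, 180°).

At ω = 4 rad/s:
zero (1 + j4·0.025) = 1 + j0.1 → |·| ≈ 1.005, ∠ ≈ 5.71°
pole (1 + j4·0.5) = 1 + j2 → |·| ≈ 2.2361, ∠ ≈ 63.43°
|H| = 1e+04 · 1.005 / (2.2361) ≈ 4494.4
Gain = 20 log₁₀(4494.4) ≈ 73.05 dB
∠H = (5.71°) − (63.43°) = -57.72°

73.1 dB, -57.7°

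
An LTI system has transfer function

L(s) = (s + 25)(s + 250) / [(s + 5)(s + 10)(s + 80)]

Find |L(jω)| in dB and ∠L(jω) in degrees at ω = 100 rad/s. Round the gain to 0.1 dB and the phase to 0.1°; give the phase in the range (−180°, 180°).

-33.3 dB, -125.0°

At s = jω = j100:
zero (s+25): 25 + j100 → |·| = √(25²+100²) = √10625 ≈ 103.08, ∠ = arctan(100/25) ≈ 75.96°
zero (s+250): 250 + j100 → |·| = √(250²+100²) = √72500 ≈ 269.26, ∠ = arctan(100/250) ≈ 21.80°
pole (s+5): 5 + j100 → |·| = √(5²+100²) = √10025 ≈ 100.12, ∠ = arctan(100/5) ≈ 87.14°
pole (s+10): 10 + j100 → |·| = √(10²+100²) = √10100 ≈ 100.5, ∠ = arctan(100/10) ≈ 84.29°
pole (s+80): 80 + j100 → |·| = √(80²+100²) = √16400 ≈ 128.06, ∠ = arctan(100/80) ≈ 51.34°
|L| = 1 · 27755 / 1.2885e+06 ≈ 0.021541
Gain = 20 log₁₀(0.021541) ≈ -33.33 dB
∠L = 97.76° − 222.77° = -125.01°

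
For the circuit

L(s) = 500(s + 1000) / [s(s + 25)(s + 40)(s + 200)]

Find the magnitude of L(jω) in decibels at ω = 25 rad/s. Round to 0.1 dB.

At s = jω = j25:
zero (s+1000): 1000 + j25 → |·| = √(1000²+25²) = √1000625 ≈ 1000.3, ∠ = arctan(25/1000) ≈ 1.43°
pole (s+25): 25 + j25 → |·| = √(25²+25²) = √1250 ≈ 35.355, ∠ = arctan(25/25) ≈ 45.00°
pole (s+40): 40 + j25 → |·| = √(40²+25²) = √2225 ≈ 47.17, ∠ = arctan(25/40) ≈ 32.01°
pole (s+200): 200 + j25 → |·| = √(200²+25²) = √40625 ≈ 201.56, ∠ = arctan(25/200) ≈ 7.13°
pole at origin: |s| = 25, ∠ = 90.00° (in denominator)
|L| = 500 · 1000.3 / 8.4035e+06 ≈ 0.059517
Gain = 20 log₁₀(0.059517) ≈ -24.51 dB

-24.5 dB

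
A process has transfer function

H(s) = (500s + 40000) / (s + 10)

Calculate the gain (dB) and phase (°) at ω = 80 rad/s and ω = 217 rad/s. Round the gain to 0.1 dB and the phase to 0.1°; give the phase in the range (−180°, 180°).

Substitute s = j80:
Numerator: 500(j80) + 40000 = 40000 + j40000
Denominator: (j80) + 10 = 10 + j80
|N| = √(40000² + 40000²) ≈ 56569, ∠N ≈ 45.00°
|D| = √(10² + 80²) ≈ 80.623, ∠D ≈ 82.87°
|H| = 56569 / 80.623 ≈ 701.65
Gain = 20 log₁₀(701.65) ≈ 56.92 dB
∠H = 45.00° − 82.87° = -37.87°

Substitute s = j217:
Numerator: 500(j217) + 40000 = 40000 + j108500
Denominator: (j217) + 10 = 10 + j217
|N| = √(40000² + 108500²) ≈ 1.1564e+05, ∠N ≈ 69.76°
|D| = √(10² + 217²) ≈ 217.23, ∠D ≈ 87.36°
|H| = 1.1564e+05 / 217.23 ≈ 532.34
Gain = 20 log₁₀(532.34) ≈ 54.52 dB
∠H = 69.76° − 87.36° = -17.60°

ω = 80: 56.9 dB, -37.9°; ω = 217: 54.5 dB, -17.6°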